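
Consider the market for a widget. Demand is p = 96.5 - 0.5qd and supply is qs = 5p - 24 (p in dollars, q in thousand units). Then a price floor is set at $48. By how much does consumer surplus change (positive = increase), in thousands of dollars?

Rearranging demand gives qd = 193 - 2p. In a free market, 193 - 2p = 5p - 24 gives the equilibrium p* = 31, q* = 131.
Because the floor (48) lies above the market-clearing price, it is binding.
At p = 48: qd = 193 - 2·48 = 97 and qs = 5·48 - 24 = 216.
Consumer surplus without the control is ½ · (96.5 - 31) · 131 = 4290.25.
With the floor, consumers buy 97 units at 48, so CS = ½ · (96.5 - 48) · 97 = 2352.25.
Change in consumer surplus = 2352.25 - 4290.25 = -1938.

-1938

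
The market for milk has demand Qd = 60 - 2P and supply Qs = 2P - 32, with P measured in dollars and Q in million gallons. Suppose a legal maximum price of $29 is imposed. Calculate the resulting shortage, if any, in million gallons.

0

Setting quantity demanded equal to quantity supplied, 60 - 2P = 2P - 32, gives P* = 23 and Q* = 14.
The ceiling of 29 is above the equilibrium price 23, so it is not binding; the market clears at P* = 23, Q* = 14.
Since the control does not bind, there is no shortage.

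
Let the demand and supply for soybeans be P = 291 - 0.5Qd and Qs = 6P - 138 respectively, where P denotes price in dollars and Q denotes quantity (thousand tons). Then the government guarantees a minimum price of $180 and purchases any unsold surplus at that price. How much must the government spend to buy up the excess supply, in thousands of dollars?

Rearranging demand gives Qd = 582 - 2P. Setting quantity demanded equal to quantity supplied, 582 - 2P = 6P - 138, gives P* = 90 and Q* = 402.
Since 180 > 90, the floor is binding.
At P = 180: Qd = 582 - 2·180 = 222 and Qs = 6·180 - 138 = 942.
Surplus = Qs - Qd = 720.
Government expenditure = surplus × support price = 720 × 180 = 129600.

129600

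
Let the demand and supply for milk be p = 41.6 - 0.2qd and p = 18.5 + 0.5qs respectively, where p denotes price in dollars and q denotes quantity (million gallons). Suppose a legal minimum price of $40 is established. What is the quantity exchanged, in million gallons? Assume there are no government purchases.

8

Rearranging demand gives qd = 208 - 5p; rearranging supply gives qs = 2p - 37. Equilibrium: 208 - 5p = 2p - 37, so 245 = 7p and p* = 35, q* = 33.
The floor of 40 is above the equilibrium price 35, so it binds.
At p = 40: qd = 208 - 5·40 = 8 and qs = 2·40 - 37 = 43.
The quantity actually transacted is the short side, demand: 8.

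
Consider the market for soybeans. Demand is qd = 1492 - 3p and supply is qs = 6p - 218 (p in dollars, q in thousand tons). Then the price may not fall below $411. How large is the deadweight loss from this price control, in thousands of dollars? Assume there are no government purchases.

In a free market, 1492 - 3p = 6p - 218 gives the equilibrium p* = 190, q* = 922.
Since 411 > 190, the floor is binding.
At p = 411: qd = 1492 - 3·411 = 259 and qs = 6·411 - 218 = 2248.
Quantity traded falls to 259. At q = 259 the demand price is (1492 - 259)/3 = 411 and the supply price is (218 + 259)/6 = 79.5.
Deadweight loss = ½ · (411 - 79.5) · (922 - 259) = ½ · 331.5 · 663 = 109892.25.

109892.25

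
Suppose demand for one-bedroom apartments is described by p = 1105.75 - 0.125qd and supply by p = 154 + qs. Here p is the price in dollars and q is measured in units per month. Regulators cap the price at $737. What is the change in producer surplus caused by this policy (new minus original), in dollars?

Rearranging demand gives qd = 8846 - 8p; rearranging supply gives qs = p - 154. Equilibrium: 8846 - 8p = p - 154, so 9000 = 9p and p* = 1000, q* = 846.
Since 737 < 1000, the ceiling is binding.
At p = 737: qd = 8846 - 8·737 = 2950 and qs = 737 - 154 = 583.
Producer surplus without the control is ½ · (1000 - 154) · 846 = 357858.
With the ceiling, producers sell 583 units at 737, so PS = ½ · (737 - 154) · 583 = 169944.5.
Change in producer surplus = 169944.5 - 357858 = -187913.5.

-187913.5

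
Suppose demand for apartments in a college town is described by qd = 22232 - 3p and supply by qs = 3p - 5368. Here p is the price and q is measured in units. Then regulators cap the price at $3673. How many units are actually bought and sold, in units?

5651

In a free market, 22232 - 3p = 3p - 5368 gives the equilibrium p* = 4600, q* = 8432.
The ceiling of 3673 is below the equilibrium price 4600, so it binds.
At p = 3673: qd = 22232 - 3·3673 = 11213 and qs = 3·3673 - 5368 = 5651.
The quantity actually transacted is the short side, supply: 5651.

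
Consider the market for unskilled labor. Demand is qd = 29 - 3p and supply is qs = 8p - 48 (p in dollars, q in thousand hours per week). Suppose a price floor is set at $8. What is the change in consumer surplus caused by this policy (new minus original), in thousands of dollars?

-6.5

Without the control the market clears where 29 - 3p = 8p - 48, i.e. p* = 7 and q* = 8.
Because the floor (8) lies above the market-clearing price, it is binding.
At p = 8: qd = 29 - 3·8 = 5 and qs = 8·8 - 48 = 16.
Consumer surplus without the control is ½ · (29/3 - 7) · 8 = 32/3.
With the floor, consumers buy 5 units at 8, so CS = ½ · (29/3 - 8) · 5 = 25/6.
Change in consumer surplus = 25/6 - 32/3 = -6.5.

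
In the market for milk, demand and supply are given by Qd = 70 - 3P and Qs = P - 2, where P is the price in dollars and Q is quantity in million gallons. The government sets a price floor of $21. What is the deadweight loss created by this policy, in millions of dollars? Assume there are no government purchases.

54

Without the control the market clears where 70 - 3P = P - 2, i.e. P* = 18 and Q* = 16.
The floor of 21 is above the equilibrium price 18, so it binds.
At P = 21: Qd = 70 - 3·21 = 7 and Qs = 21 - 2 = 19.
Quantity traded falls to 7. At Q = 7 the demand price is (70 - 7)/3 = 21 and the supply price is 2 + 7 = 9.
Deadweight loss = ½ · (21 - 9) · (16 - 7) = ½ · 12 · 9 = 54.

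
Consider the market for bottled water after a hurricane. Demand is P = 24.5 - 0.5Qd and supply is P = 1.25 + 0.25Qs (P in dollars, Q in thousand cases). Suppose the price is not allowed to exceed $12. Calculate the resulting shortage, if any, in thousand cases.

Rearranging demand gives Qd = 49 - 2P; rearranging supply gives Qs = 4P - 5. Equilibrium: 49 - 2P = 4P - 5, so 54 = 6P and P* = 9, Q* = 31.
Since 12 is above P* = 9, the ceiling does not bind and the free-market outcome prevails.
Since the control does not bind, there is no shortage.

0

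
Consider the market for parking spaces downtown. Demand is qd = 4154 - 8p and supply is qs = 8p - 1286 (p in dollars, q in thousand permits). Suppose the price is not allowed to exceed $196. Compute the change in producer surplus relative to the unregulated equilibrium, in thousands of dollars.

Without the control the market clears where 4154 - 8p = 8p - 1286, i.e. p* = 340 and q* = 1434.
The ceiling of 196 is below the equilibrium price 340, so it binds.
At p = 196: qd = 4154 - 8·196 = 2586 and qs = 8·196 - 1286 = 282.
Producer surplus without the control is ½ · (340 - 160.75) · 1434 = 128522.25.
With the ceiling, producers sell 282 units at 196, so PS = ½ · (196 - 160.75) · 282 = 4970.25.
Change in producer surplus = 4970.25 - 128522.25 = -123552.

-123552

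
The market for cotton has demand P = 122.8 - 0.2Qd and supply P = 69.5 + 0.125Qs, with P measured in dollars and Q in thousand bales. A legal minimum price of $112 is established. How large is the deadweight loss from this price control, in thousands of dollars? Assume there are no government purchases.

Rearranging demand gives Qd = 614 - 5P; rearranging supply gives Qs = 8P - 556. Without the control the market clears where 614 - 5P = 8P - 556, i.e. P* = 90 and Q* = 164.
The floor of 112 is above the equilibrium price 90, so it binds.
At P = 112: Qd = 614 - 5·112 = 54 and Qs = 8·112 - 556 = 340.
Quantity traded falls to 54. At Q = 54 the demand price is (614 - 54)/5 = 112 and the supply price is (556 + 54)/8 = 76.25.
Deadweight loss = ½ · (112 - 76.25) · (164 - 54) = ½ · 35.75 · 110 = 1966.25.

1966.25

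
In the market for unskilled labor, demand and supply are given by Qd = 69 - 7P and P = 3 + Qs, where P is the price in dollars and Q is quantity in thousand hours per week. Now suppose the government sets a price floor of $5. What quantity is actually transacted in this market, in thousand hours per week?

6

Rearranging supply gives Qs = P - 3. Without the control the market clears where 69 - 7P = P - 3, i.e. P* = 9 and Q* = 6.
The floor of 5 is below the equilibrium price 9, so it is not binding; the market clears at P* = 9, Q* = 6.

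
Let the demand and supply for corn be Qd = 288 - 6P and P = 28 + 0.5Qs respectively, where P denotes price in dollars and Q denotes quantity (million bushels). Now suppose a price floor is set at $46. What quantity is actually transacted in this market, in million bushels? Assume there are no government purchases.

Rearranging supply gives Qs = 2P - 56. Without the control the market clears where 288 - 6P = 2P - 56, i.e. P* = 43 and Q* = 30.
The floor of 46 is above the equilibrium price 43, so it binds.
At P = 46: Qd = 288 - 6·46 = 12 and Qs = 2·46 - 56 = 36.
The quantity actually transacted is the short side, demand: 12.

12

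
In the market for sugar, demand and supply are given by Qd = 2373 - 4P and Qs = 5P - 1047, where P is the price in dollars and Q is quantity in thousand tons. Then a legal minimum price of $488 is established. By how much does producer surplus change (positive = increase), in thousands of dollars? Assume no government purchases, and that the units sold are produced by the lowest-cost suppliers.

In a free market, 2373 - 4P = 5P - 1047 gives the equilibrium P* = 380, Q* = 853.
The floor of 488 is above the equilibrium price 380, so it binds.
At P = 488: Qd = 2373 - 4·488 = 421 and Qs = 5·488 - 1047 = 1393.
Producer surplus without the control is ½ · (380 - 209.4) · 853 = 72760.9.
With the floor, 421 units are sold at 488. The supply price at Q = 421 is 293.6, so PS = ½ · [(488 - 209.4) + (488 - 293.6)] · 421 = 99566.5.
Change in producer surplus = 99566.5 - 72760.9 = 26805.6.

26805.6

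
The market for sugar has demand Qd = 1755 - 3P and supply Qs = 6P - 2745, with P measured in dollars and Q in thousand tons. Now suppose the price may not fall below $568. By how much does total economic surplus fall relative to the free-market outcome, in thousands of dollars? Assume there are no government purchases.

Equilibrium: 1755 - 3P = 6P - 2745, so 4500 = 9P and P* = 500, Q* = 255.
Since 568 > 500, the floor is binding.
At P = 568: Qd = 1755 - 3·568 = 51 and Qs = 6·568 - 2745 = 663.
Quantity traded falls to 51. At Q = 51 the demand price is (1755 - 51)/3 = 568 and the supply price is (2745 + 51)/6 = 466.
Deadweight loss = ½ · (568 - 466) · (255 - 51) = ½ · 102 · 204 = 10404.

10404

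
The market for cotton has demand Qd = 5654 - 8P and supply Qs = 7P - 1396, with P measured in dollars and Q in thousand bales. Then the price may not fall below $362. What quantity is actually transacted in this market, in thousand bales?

Without the control the market clears where 5654 - 8P = 7P - 1396, i.e. P* = 470 and Q* = 1894.
Since 362 is below P* = 470, the floor does not bind and the free-market outcome prevails.

1894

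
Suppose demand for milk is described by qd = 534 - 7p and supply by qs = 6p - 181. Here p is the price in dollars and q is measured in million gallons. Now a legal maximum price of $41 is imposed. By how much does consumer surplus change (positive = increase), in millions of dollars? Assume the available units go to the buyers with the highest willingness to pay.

Setting quantity demanded equal to quantity supplied, 534 - 7p = 6p - 181, gives p* = 55 and q* = 149.
The ceiling of 41 is below the equilibrium price 55, so it binds.
At p = 41: qd = 534 - 7·41 = 247 and qs = 6·41 - 181 = 65.
Consumer surplus without the control is ½ · (534/7 - 55) · 149 = 22201/14.
With the ceiling, 65 units are sold at 41 (assume they go to the highest-value buyers). The demand price at q = 65 is 67, so CS = ½ · [(534/7 - 41) + (67 - 41)] · 65 = 27885/14.
Change in consumer surplus = 27885/14 - 22201/14 = 406.

406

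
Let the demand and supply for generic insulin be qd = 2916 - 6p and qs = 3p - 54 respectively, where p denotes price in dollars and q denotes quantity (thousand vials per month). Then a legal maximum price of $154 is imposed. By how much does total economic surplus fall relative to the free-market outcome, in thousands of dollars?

69696

Setting quantity demanded equal to quantity supplied, 2916 - 6p = 3p - 54, gives p* = 330 and q* = 936.
Since 154 < 330, the ceiling is binding.
At p = 154: qd = 2916 - 6·154 = 1992 and qs = 3·154 - 54 = 408.
Quantity traded falls to 408. At q = 408 the demand price is (2916 - 408)/6 = 418 and the supply price is (54 + 408)/3 = 154.
Deadweight loss = ½ · (418 - 154) · (936 - 408) = ½ · 264 · 528 = 69696.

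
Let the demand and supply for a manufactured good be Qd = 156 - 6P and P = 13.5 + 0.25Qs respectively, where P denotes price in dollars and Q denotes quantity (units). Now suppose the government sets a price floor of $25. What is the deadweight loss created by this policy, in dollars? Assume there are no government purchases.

120

Rearranging supply gives Qs = 4P - 54. Equilibrium: 156 - 6P = 4P - 54, so 210 = 10P and P* = 21, Q* = 30.
The floor of 25 is above the equilibrium price 21, so it binds.
At P = 25: Qd = 156 - 6·25 = 6 and Qs = 4·25 - 54 = 46.
Quantity traded falls to 6. At Q = 6 the demand price is (156 - 6)/6 = 25 and the supply price is (54 + 6)/4 = 15.
Deadweight loss = ½ · (25 - 15) · (30 - 6) = ½ · 10 · 24 = 120.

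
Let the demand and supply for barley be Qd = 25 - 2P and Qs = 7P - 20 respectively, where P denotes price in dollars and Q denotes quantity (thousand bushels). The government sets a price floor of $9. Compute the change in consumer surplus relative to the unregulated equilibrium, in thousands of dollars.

Without the control the market clears where 25 - 2P = 7P - 20, i.e. P* = 5 and Q* = 15.
The floor of 9 is above the equilibrium price 5, so it binds.
At P = 9: Qd = 25 - 2·9 = 7 and Qs = 7·9 - 20 = 43.
Consumer surplus without the control is ½ · (12.5 - 5) · 15 = 56.25.
With the floor, consumers buy 7 units at 9, so CS = ½ · (12.5 - 9) · 7 = 12.25.
Change in consumer surplus = 12.25 - 56.25 = -44.

-44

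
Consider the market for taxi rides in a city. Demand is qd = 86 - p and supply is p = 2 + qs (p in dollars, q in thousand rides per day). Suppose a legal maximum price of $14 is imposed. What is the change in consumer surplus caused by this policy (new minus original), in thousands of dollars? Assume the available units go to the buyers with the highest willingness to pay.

-90

Rearranging supply gives qs = p - 2. Without the control the market clears where 86 - p = p - 2, i.e. p* = 44 and q* = 42.
Because the ceiling (14) lies below the market-clearing price, it is binding.
At p = 14: qd = 86 - 14 = 72 and qs = 14 - 2 = 12.
Consumer surplus without the control is ½ · (86 - 44) · 42 = 882.
With the ceiling, 12 units are sold at 14 (assume they go to the highest-value buyers). The demand price at q = 12 is 74, so CS = ½ · [(86 - 14) + (74 - 14)] · 12 = 792.
Change in consumer surplus = 792 - 882 = -90.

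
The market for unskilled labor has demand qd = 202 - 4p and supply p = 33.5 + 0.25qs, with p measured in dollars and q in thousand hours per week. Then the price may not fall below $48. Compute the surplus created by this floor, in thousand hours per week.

Rearranging supply gives qs = 4p - 134. Without the control the market clears where 202 - 4p = 4p - 134, i.e. p* = 42 and q* = 34.
Since 48 > 42, the floor is binding.
At p = 48: qd = 202 - 4·48 = 10 and qs = 4·48 - 134 = 58.
Surplus = qs - qd = 58 - 10 = 48.

48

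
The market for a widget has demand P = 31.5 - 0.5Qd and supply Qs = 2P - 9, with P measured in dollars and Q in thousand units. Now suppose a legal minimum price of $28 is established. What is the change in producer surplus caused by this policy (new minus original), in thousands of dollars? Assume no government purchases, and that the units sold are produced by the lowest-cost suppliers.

-30

Rearranging demand gives Qd = 63 - 2P. Without the control the market clears where 63 - 2P = 2P - 9, i.e. P* = 18 and Q* = 27.
Since 28 > 18, the floor is binding.
At P = 28: Qd = 63 - 2·28 = 7 and Qs = 2·28 - 9 = 47.
Producer surplus without the control is ½ · (18 - 4.5) · 27 = 182.25.
With the floor, 7 units are sold at 28. The supply price at Q = 7 is 8, so PS = ½ · [(28 - 4.5) + (28 - 8)] · 7 = 152.25.
Change in producer surplus = 152.25 - 182.25 = -30.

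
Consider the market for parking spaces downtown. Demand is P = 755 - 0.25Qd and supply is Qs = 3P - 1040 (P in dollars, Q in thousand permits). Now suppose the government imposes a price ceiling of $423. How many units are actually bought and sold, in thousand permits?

Rearranging demand gives Qd = 3020 - 4P. Setting quantity demanded equal to quantity supplied, 3020 - 4P = 3P - 1040, gives P* = 580 and Q* = 700.
Because the ceiling (423) lies below the market-clearing price, it is binding.
At P = 423: Qd = 3020 - 4·423 = 1328 and Qs = 3·423 - 1040 = 229.
The quantity actually transacted is the short side, supply: 229.

229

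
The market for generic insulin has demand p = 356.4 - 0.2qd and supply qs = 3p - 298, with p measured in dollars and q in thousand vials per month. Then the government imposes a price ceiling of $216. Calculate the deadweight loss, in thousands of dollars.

Rearranging demand gives qd = 1782 - 5p. In a free market, 1782 - 5p = 3p - 298 gives the equilibrium p* = 260, q* = 482.
Because the ceiling (216) lies below the market-clearing price, it is binding.
At p = 216: qd = 1782 - 5·216 = 702 and qs = 3·216 - 298 = 350.
Quantity traded falls to 350. At q = 350 the demand price is (1782 - 350)/5 = 286.4 and the supply price is (298 + 350)/3 = 216.
Deadweight loss = ½ · (286.4 - 216) · (482 - 350) = ½ · 70.4 · 132 = 4646.4.

4646.4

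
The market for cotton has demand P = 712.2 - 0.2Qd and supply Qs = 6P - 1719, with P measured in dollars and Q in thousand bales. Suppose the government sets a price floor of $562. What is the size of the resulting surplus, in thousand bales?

902

Rearranging demand gives Qd = 3561 - 5P. Setting quantity demanded equal to quantity supplied, 3561 - 5P = 6P - 1719, gives P* = 480 and Q* = 1161.
The floor of 562 is above the equilibrium price 480, so it binds.
At P = 562: Qd = 3561 - 5·562 = 751 and Qs = 6·562 - 1719 = 1653.
Surplus = Qs - Qd = 1653 - 751 = 902.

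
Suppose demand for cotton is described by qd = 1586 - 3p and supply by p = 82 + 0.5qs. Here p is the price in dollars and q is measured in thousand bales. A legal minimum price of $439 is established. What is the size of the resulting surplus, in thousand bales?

445

Rearranging supply gives qs = 2p - 164. Setting quantity demanded equal to quantity supplied, 1586 - 3p = 2p - 164, gives p* = 350 and q* = 536.
Because the floor (439) lies above the market-clearing price, it is binding.
At p = 439: qd = 1586 - 3·439 = 269 and qs = 2·439 - 164 = 714.
Surplus = qs - qd = 714 - 269 = 445.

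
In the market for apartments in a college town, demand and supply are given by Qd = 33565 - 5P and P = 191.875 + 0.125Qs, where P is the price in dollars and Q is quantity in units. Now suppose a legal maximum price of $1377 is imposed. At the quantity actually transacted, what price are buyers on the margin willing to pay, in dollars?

4816.8

Rearranging supply gives Qs = 8P - 1535. Equilibrium: 33565 - 5P = 8P - 1535, so 35100 = 13P and P* = 2700, Q* = 20065.
Since 1377 < 2700, the ceiling is binding.
At P = 1377: Qd = 33565 - 5·1377 = 26680 and Qs = 8·1377 - 1535 = 9481.
Only 9481 units reach the market. On the demand curve, the marginal buyer's willingness to pay at Q = 9481 is (33565 - 9481)/5 = 4816.8.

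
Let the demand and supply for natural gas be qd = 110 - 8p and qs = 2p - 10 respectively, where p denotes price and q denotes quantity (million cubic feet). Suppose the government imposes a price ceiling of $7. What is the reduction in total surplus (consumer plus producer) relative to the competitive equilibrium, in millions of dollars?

Setting quantity demanded equal to quantity supplied, 110 - 8p = 2p - 10, gives p* = 12 and q* = 14.
Because the ceiling (7) lies below the market-clearing price, it is binding.
At p = 7: qd = 110 - 8·7 = 54 and qs = 2·7 - 10 = 4.
Quantity traded falls to 4. At q = 4 the demand price is (110 - 4)/8 = 13.25 and the supply price is (10 + 4)/2 = 7.
Deadweight loss = ½ · (13.25 - 7) · (14 - 4) = ½ · 6.25 · 10 = 31.25.

31.25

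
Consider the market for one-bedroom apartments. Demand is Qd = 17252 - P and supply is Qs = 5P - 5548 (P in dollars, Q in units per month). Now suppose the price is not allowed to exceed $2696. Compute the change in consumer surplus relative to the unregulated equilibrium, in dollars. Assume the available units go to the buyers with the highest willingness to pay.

In a free market, 17252 - P = 5P - 5548 gives the equilibrium P* = 3800, Q* = 13452.
Since 2696 < 3800, the ceiling is binding.
At P = 2696: Qd = 17252 - 2696 = 14556 and Qs = 5·2696 - 5548 = 7932.
Consumer surplus without the control is ½ · (17252 - 3800) · 13452 = 90478152.
With the ceiling, 7932 units are sold at 2696 (assume they go to the highest-value buyers). The demand price at Q = 7932 is 9320, so CS = ½ · [(17252 - 2696) + (9320 - 2696)] · 7932 = 83999880.
Change in consumer surplus = 83999880 - 90478152 = -6478272.

-6478272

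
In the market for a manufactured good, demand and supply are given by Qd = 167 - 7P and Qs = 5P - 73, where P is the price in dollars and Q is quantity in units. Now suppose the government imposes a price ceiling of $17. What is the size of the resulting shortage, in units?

Without the control the market clears where 167 - 7P = 5P - 73, i.e. P* = 20 and Q* = 27.
The ceiling of 17 is below the equilibrium price 20, so it binds.
At P = 17: Qd = 167 - 7·17 = 48 and Qs = 5·17 - 73 = 12.
Shortage = Qd - Qs = 48 - 12 = 36.

36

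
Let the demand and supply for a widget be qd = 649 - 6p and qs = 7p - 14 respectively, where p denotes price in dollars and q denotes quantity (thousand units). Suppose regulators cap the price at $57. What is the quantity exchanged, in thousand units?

Equilibrium: 649 - 6p = 7p - 14, so 663 = 13p and p* = 51, q* = 343.
Since 57 is above p* = 51, the ceiling does not bind and the free-market outcome prevails.

343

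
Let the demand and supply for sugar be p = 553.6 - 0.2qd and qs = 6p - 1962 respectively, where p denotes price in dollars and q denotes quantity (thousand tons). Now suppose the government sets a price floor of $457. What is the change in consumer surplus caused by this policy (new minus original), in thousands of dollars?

-14863.5

Rearranging demand gives qd = 2768 - 5p. In a free market, 2768 - 5p = 6p - 1962 gives the equilibrium p* = 430, q* = 618.
Because the floor (457) lies above the market-clearing price, it is binding.
At p = 457: qd = 2768 - 5·457 = 483 and qs = 6·457 - 1962 = 780.
Consumer surplus without the control is ½ · (553.6 - 430) · 618 = 38192.4.
With the floor, consumers buy 483 units at 457, so CS = ½ · (553.6 - 457) · 483 = 23328.9.
Change in consumer surplus = 23328.9 - 38192.4 = -14863.5.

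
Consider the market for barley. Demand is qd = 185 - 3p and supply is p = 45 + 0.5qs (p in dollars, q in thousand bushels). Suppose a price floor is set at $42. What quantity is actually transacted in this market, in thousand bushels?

Rearranging supply gives qs = 2p - 90. Setting quantity demanded equal to quantity supplied, 185 - 3p = 2p - 90, gives p* = 55 and q* = 20.
Since 42 is below p* = 55, the floor does not bind and the free-market outcome prevails.

20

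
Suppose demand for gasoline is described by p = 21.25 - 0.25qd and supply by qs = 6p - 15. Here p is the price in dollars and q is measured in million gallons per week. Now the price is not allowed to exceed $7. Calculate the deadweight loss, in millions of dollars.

67.5

Rearranging demand gives qd = 85 - 4p. Equilibrium: 85 - 4p = 6p - 15, so 100 = 10p and p* = 10, q* = 45.
Because the ceiling (7) lies below the market-clearing price, it is binding.
At p = 7: qd = 85 - 4·7 = 57 and qs = 6·7 - 15 = 27.
Quantity traded falls to 27. At q = 27 the demand price is (85 - 27)/4 = 14.5 and the supply price is (15 + 27)/6 = 7.
Deadweight loss = ½ · (14.5 - 7) · (45 - 27) = ½ · 7.5 · 18 = 67.5.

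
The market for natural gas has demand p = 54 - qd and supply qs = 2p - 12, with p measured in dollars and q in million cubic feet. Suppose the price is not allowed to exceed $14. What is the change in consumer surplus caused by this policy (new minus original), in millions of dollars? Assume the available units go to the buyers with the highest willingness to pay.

Rearranging demand gives qd = 54 - p. Without the control the market clears where 54 - p = 2p - 12, i.e. p* = 22 and q* = 32.
Because the ceiling (14) lies below the market-clearing price, it is binding.
At p = 14: qd = 54 - 14 = 40 and qs = 2·14 - 12 = 16.
Consumer surplus without the control is ½ · (54 - 22) · 32 = 512.
With the ceiling, 16 units are sold at 14 (assume they go to the highest-value buyers). The demand price at q = 16 is 38, so CS = ½ · [(54 - 14) + (38 - 14)] · 16 = 512.
Change in consumer surplus = 512 - 512 = 0.

0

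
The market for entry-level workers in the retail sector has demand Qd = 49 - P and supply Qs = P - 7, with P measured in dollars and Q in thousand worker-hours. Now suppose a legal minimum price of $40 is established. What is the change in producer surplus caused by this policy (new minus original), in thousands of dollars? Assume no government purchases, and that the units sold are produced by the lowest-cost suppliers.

In a free market, 49 - P = P - 7 gives the equilibrium P* = 28, Q* = 21.
Because the floor (40) lies above the market-clearing price, it is binding.
At P = 40: Qd = 49 - 40 = 9 and Qs = 40 - 7 = 33.
Producer surplus without the control is ½ · (28 - 7) · 21 = 220.5.
With the floor, 9 units are sold at 40. The supply price at Q = 9 is 16, so PS = ½ · [(40 - 7) + (40 - 16)] · 9 = 256.5.
Change in producer surplus = 256.5 - 220.5 = 36.

36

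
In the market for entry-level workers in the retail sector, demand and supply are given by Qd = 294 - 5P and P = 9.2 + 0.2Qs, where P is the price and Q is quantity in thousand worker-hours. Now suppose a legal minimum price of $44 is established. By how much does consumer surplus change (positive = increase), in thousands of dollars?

Rearranging supply gives Qs = 5P - 46. Equilibrium: 294 - 5P = 5P - 46, so 340 = 10P and P* = 34, Q* = 124.
The floor of 44 is above the equilibrium price 34, so it binds.
At P = 44: Qd = 294 - 5·44 = 74 and Qs = 5·44 - 46 = 174.
Consumer surplus without the control is ½ · (58.8 - 34) · 124 = 1537.6.
With the floor, consumers buy 74 units at 44, so CS = ½ · (58.8 - 44) · 74 = 547.6.
Change in consumer surplus = 547.6 - 1537.6 = -990.

-990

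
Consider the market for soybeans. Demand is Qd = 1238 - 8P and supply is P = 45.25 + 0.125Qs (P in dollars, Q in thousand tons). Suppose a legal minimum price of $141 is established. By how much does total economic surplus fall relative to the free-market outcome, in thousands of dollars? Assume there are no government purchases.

13448

Rearranging supply gives Qs = 8P - 362. In a free market, 1238 - 8P = 8P - 362 gives the equilibrium P* = 100, Q* = 438.
Since 141 > 100, the floor is binding.
At P = 141: Qd = 1238 - 8·141 = 110 and Qs = 8·141 - 362 = 766.
Quantity traded falls to 110. At Q = 110 the demand price is (1238 - 110)/8 = 141 and the supply price is (362 + 110)/8 = 59.
Deadweight loss = ½ · (141 - 59) · (438 - 110) = ½ · 82 · 328 = 13448.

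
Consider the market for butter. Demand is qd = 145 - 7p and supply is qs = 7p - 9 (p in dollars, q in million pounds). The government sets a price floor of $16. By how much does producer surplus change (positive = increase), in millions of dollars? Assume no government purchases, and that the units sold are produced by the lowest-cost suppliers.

Without the control the market clears where 145 - 7p = 7p - 9, i.e. p* = 11 and q* = 68.
Because the floor (16) lies above the market-clearing price, it is binding.
At p = 16: qd = 145 - 7·16 = 33 and qs = 7·16 - 9 = 103.
Producer surplus without the control is ½ · (11 - 9/7) · 68 = 2312/7.
With the floor, 33 units are sold at 16. The supply price at q = 33 is 6, so PS = ½ · [(16 - 9/7) + (16 - 6)] · 33 = 5709/14.
Change in producer surplus = 5709/14 - 2312/7 = 77.5.

77.5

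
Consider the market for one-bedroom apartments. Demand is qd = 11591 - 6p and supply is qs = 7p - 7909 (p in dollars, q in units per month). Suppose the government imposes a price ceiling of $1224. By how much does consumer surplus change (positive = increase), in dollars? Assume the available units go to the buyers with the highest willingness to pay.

-129168

Equilibrium: 11591 - 6p = 7p - 7909, so 19500 = 13p and p* = 1500, q* = 2591.
The ceiling of 1224 is below the equilibrium price 1500, so it binds.
At p = 1224: qd = 11591 - 6·1224 = 4247 and qs = 7·1224 - 7909 = 659.
Consumer surplus without the control is ½ · (11591/6 - 1500) · 2591 = 6713281/12.
With the ceiling, 659 units are sold at 1224 (assume they go to the highest-value buyers). The demand price at q = 659 is 1822, so CS = ½ · [(11591/6 - 1224) + (1822 - 1224)] · 659 = 5163265/12.
Change in consumer surplus = 5163265/12 - 6713281/12 = -129168.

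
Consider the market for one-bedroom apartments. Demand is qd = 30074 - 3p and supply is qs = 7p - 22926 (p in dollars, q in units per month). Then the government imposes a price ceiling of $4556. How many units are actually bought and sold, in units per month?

8966

Without the control the market clears where 30074 - 3p = 7p - 22926, i.e. p* = 5300 and q* = 14174.
The ceiling of 4556 is below the equilibrium price 5300, so it binds.
At p = 4556: qd = 30074 - 3·4556 = 16406 and qs = 7·4556 - 22926 = 8966.
The quantity actually transacted is the short side, supply: 8966.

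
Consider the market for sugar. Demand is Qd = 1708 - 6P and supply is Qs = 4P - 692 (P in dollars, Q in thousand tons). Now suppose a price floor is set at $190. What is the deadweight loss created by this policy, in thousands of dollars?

Without the control the market clears where 1708 - 6P = 4P - 692, i.e. P* = 240 and Q* = 268.
Since 190 is below P* = 240, the floor does not bind and the free-market outcome prevails.
Since the control does not bind, no trades are prevented and deadweight loss is zero.

0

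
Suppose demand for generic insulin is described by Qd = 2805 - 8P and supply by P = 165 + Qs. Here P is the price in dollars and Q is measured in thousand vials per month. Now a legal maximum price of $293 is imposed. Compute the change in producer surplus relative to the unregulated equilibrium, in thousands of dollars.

-5420.5

Rearranging supply gives Qs = P - 165. In a free market, 2805 - 8P = P - 165 gives the equilibrium P* = 330, Q* = 165.
The ceiling of 293 is below the equilibrium price 330, so it binds.
At P = 293: Qd = 2805 - 8·293 = 461 and Qs = 293 - 165 = 128.
Producer surplus without the control is ½ · (330 - 165) · 165 = 13612.5.
With the ceiling, producers sell 128 units at 293, so PS = ½ · (293 - 165) · 128 = 8192.
Change in producer surplus = 8192 - 13612.5 = -5420.5.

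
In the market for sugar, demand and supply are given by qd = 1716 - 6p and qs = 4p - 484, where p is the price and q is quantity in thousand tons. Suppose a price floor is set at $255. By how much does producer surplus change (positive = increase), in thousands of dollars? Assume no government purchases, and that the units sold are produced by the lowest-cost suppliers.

997.5

Without the control the market clears where 1716 - 6p = 4p - 484, i.e. p* = 220 and q* = 396.
Since 255 > 220, the floor is binding.
At p = 255: qd = 1716 - 6·255 = 186 and qs = 4·255 - 484 = 536.
Producer surplus without the control is ½ · (220 - 121) · 396 = 19602.
With the floor, 186 units are sold at 255. The supply price at q = 186 is 167.5, so PS = ½ · [(255 - 121) + (255 - 167.5)] · 186 = 20599.5.
Change in producer surplus = 20599.5 - 19602 = 997.5.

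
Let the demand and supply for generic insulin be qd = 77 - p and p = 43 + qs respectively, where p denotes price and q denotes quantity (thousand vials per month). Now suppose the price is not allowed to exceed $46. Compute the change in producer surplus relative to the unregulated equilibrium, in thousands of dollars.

Rearranging supply gives qs = p - 43. Without the control the market clears where 77 - p = p - 43, i.e. p* = 60 and q* = 17.
Because the ceiling (46) lies below the market-clearing price, it is binding.
At p = 46: qd = 77 - 46 = 31 and qs = 46 - 43 = 3.
Producer surplus without the control is ½ · (60 - 43) · 17 = 144.5.
With the ceiling, producers sell 3 units at 46, so PS = ½ · (46 - 43) · 3 = 4.5.
Change in producer surplus = 4.5 - 144.5 = -140.

-140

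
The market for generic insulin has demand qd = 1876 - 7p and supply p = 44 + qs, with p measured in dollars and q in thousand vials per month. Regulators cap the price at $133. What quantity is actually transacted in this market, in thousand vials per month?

Rearranging supply gives qs = p - 44. In a free market, 1876 - 7p = p - 44 gives the equilibrium p* = 240, q* = 196.
Because the ceiling (133) lies below the market-clearing price, it is binding.
At p = 133: qd = 1876 - 7·133 = 945 and qs = 133 - 44 = 89.
The quantity actually transacted is the short side, supply: 89.

89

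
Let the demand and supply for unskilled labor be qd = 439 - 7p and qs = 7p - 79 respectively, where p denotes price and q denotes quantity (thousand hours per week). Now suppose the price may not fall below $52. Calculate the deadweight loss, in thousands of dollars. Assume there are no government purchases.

1575

Without the control the market clears where 439 - 7p = 7p - 79, i.e. p* = 37 and q* = 180.
Since 52 > 37, the floor is binding.
At p = 52: qd = 439 - 7·52 = 75 and qs = 7·52 - 79 = 285.
Quantity traded falls to 75. At q = 75 the demand price is (439 - 75)/7 = 52 and the supply price is (79 + 75)/7 = 22.
Deadweight loss = ½ · (52 - 22) · (180 - 75) = ½ · 30 · 105 = 1575.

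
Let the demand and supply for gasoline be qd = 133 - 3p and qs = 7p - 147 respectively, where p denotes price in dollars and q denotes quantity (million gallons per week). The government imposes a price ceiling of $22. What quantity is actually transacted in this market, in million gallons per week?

7

Equilibrium: 133 - 3p = 7p - 147, so 280 = 10p and p* = 28, q* = 49.
Because the ceiling (22) lies below the market-clearing price, it is binding.
At p = 22: qd = 133 - 3·22 = 67 and qs = 7·22 - 147 = 7.
The quantity actually transacted is the short side, supply: 7.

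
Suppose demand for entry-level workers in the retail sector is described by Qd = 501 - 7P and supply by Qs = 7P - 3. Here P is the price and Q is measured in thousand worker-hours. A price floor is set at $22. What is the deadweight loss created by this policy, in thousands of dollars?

Equilibrium: 501 - 7P = 7P - 3, so 504 = 14P and P* = 36, Q* = 249.
The floor of 22 is below the equilibrium price 36, so it is not binding; the market clears at P* = 36, Q* = 249.
Since the control does not bind, no trades are prevented and deadweight loss is zero.

0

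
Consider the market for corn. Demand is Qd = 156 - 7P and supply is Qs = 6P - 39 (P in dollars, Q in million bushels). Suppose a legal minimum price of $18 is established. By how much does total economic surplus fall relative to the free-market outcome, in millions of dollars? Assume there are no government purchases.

Setting quantity demanded equal to quantity supplied, 156 - 7P = 6P - 39, gives P* = 15 and Q* = 51.
Since 18 > 15, the floor is binding.
At P = 18: Qd = 156 - 7·18 = 30 and Qs = 6·18 - 39 = 69.
Quantity traded falls to 30. At Q = 30 the demand price is (156 - 30)/7 = 18 and the supply price is (39 + 30)/6 = 11.5.
Deadweight loss = ½ · (18 - 11.5) · (51 - 30) = ½ · 6.5 · 21 = 68.25.

68.25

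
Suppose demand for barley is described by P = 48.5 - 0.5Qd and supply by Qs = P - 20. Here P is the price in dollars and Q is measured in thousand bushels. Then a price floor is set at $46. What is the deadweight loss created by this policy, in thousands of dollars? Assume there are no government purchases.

147

Rearranging demand gives Qd = 97 - 2P. In a free market, 97 - 2P = P - 20 gives the equilibrium P* = 39, Q* = 19.
Since 46 > 39, the floor is binding.
At P = 46: Qd = 97 - 2·46 = 5 and Qs = 46 - 20 = 26.
Quantity traded falls to 5. At Q = 5 the demand price is (97 - 5)/2 = 46 and the supply price is 20 + 5 = 25.
Deadweight loss = ½ · (46 - 25) · (19 - 5) = ½ · 21 · 14 = 147.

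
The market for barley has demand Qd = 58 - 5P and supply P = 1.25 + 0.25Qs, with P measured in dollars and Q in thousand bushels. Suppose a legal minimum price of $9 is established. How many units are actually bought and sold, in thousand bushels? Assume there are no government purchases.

Rearranging supply gives Qs = 4P - 5. Equilibrium: 58 - 5P = 4P - 5, so 63 = 9P and P* = 7, Q* = 23.
Since 9 > 7, the floor is binding.
At P = 9: Qd = 58 - 5·9 = 13 and Qs = 4·9 - 5 = 31.
The quantity actually transacted is the short side, demand: 13.

13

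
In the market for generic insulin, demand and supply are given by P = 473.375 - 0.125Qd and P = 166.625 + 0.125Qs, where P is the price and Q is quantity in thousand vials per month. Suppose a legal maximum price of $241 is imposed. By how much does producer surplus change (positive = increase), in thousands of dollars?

-71969

Rearranging demand gives Qd = 3787 - 8P; rearranging supply gives Qs = 8P - 1333. Without the control the market clears where 3787 - 8P = 8P - 1333, i.e. P* = 320 and Q* = 1227.
The ceiling of 241 is below the equilibrium price 320, so it binds.
At P = 241: Qd = 3787 - 8·241 = 1859 and Qs = 8·241 - 1333 = 595.
Producer surplus without the control is ½ · (320 - 166.625) · 1227 = 94095.5625.
With the ceiling, producers sell 595 units at 241, so PS = ½ · (241 - 166.625) · 595 = 22126.5625.
Change in producer surplus = 22126.5625 - 94095.5625 = -71969.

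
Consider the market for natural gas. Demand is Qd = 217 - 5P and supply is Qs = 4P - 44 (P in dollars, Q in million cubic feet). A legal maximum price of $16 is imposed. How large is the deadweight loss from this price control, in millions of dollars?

Equilibrium: 217 - 5P = 4P - 44, so 261 = 9P and P* = 29, Q* = 72.
Since 16 < 29, the ceiling is binding.
At P = 16: Qd = 217 - 5·16 = 137 and Qs = 4·16 - 44 = 20.
Quantity traded falls to 20. At Q = 20 the demand price is (217 - 20)/5 = 39.4 and the supply price is (44 + 20)/4 = 16.
Deadweight loss = ½ · (39.4 - 16) · (72 - 20) = ½ · 23.4 · 52 = 608.4.

608.4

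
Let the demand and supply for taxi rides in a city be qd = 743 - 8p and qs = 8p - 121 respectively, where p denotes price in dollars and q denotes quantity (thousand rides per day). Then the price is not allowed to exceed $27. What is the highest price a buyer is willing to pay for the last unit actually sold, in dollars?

81

Without the control the market clears where 743 - 8p = 8p - 121, i.e. p* = 54 and q* = 311.
The ceiling of 27 is below the equilibrium price 54, so it binds.
At p = 27: qd = 743 - 8·27 = 527 and qs = 8·27 - 121 = 95.
Only 95 units reach the market. On the demand curve, the marginal buyer's willingness to pay at q = 95 is (743 - 95)/8 = 81.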